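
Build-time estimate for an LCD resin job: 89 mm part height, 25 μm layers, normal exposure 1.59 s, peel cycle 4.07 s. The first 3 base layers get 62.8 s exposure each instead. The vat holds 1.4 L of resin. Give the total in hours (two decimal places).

5.65 hours

Number of layers: 89 / 0.025 → 3560 (rounded up).
Base layers = 3 × (62.8 + 4.07) = 200.61 s.
Regular layers = 3557 × (1.59 + 4.07), so 20132.62 s.
Total = 200.61 + 20132.62 = 20333.23 s = 5.65 hours.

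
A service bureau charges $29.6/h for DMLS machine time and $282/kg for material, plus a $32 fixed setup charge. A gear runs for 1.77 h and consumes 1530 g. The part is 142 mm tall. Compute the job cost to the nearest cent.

Machine cost = 29.6 × 1.77 = $52.392.
Material charge: 282 × 1530/1000 → $431.46.
Adding setup: 52.392 + 431.46 + 32 → 515.852 ≈ $515.85.

$515.85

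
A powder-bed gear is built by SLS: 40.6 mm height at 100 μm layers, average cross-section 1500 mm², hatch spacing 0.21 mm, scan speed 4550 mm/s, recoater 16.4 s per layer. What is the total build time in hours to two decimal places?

Layers = ⌈40.6/0.1⌉ = 406.
Hatch length per layer = 1500 / 0.21, so 7142.9 mm.
Laser time per layer = 7142.9 / 4550 = 1.5699 s.
Time per layer = 1.5699 + 16.4, so 17.9699 s.
406 layers × 17.9699 s/layer = 7295.7794 s, i.e. 2.03 hours.

2.03 hours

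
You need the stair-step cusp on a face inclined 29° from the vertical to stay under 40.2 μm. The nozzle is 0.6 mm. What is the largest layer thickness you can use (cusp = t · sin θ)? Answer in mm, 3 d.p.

Layer height = cusp / sin(29°) = 0.0402 / 0.4848 = 0.083 mm.

0.083 mm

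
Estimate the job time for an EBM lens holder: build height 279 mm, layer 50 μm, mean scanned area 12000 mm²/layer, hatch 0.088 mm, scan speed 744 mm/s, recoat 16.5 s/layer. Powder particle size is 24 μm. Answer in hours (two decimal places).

309.67 hours

Number of layers: 279 / 0.05 → 5580 (rounded up).
Per-layer scan distance = 12000 / 0.088 = 136363.6 mm.
Beam time per layer = 136363.6 / 744, so 183.2844 s.
Per-layer time = 183.2844 + 16.5 = 199.7844 s.
5580 layers × 199.7844 s/layer = 1114796.952 s, i.e. 309.67 hours.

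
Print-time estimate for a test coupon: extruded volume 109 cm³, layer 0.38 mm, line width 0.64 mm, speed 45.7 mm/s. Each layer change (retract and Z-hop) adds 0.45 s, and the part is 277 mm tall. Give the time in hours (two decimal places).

2.82 hours

Line area = 0.38 × 0.64 = 0.2432 mm².
Toolpath length = 109 cm³ / 0.2432 mm² = 109000 / 0.2432 = 448190.8 mm.
Extrusion time: 448190.8 / 45.7 → 9807.2 s.
Layer count = ceil(277 / 0.38) = 729.
Non-print overhead = 729 × 0.45 = 328.05 s.
Altogether 9807.2 + 328.05 = 10135.25 s, i.e. 2.82 hours.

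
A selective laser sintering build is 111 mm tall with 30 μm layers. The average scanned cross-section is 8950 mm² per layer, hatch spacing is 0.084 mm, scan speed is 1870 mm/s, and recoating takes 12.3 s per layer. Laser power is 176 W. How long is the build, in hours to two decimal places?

Number of layers: 111 / 0.03 → 3700 (rounded up).
Per-layer scan distance = 8950 / 0.084, so 106547.6 mm.
Per-layer scan time = 106547.6 / 1870, so 56.9773 s.
Time per layer: 56.9773 + 12.3 → 69.2773 s.
3700 layers × 69.2773 s/layer = 256326.01 s, i.e. 71.20 hours.

71.20 hours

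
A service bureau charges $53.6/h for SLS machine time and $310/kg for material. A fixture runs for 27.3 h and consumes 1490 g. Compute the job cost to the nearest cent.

$1925.18

Machine cost: 53.6 × 27.3 → $1463.28.
Material charge = 310 × 1490/1000, so $461.90.
Total = 1463.28 + 461.90 = $1925.18.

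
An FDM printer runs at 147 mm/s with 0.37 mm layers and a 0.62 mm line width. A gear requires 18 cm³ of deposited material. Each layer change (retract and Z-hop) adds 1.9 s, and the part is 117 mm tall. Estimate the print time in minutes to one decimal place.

Bead cross-section = 0.37 × 0.62 = 0.2294 mm².
Total extruded path = 18000/0.2294 = 78465.6 mm.
Time extruding = 78465.6 / 147, so 533.8 s.
Layer count = ceil(117 / 0.37) = 317.
Z-hop total = 317 × 1.9 = 602.3 s.
Altogether 533.8 + 602.3 = 1136.1 s, i.e. 18.9 minutes.

18.9 minutes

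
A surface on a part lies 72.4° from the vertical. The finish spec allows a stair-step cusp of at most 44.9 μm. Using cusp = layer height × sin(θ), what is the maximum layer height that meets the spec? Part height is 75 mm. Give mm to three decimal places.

0.047 mm

t = h_c / sin θ = 0.0449 / 0.9532 = 0.047 mm.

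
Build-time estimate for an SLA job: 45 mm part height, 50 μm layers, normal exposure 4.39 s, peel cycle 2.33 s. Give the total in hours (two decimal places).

Layers = ⌈45/0.05⌉ = 900.
Per-layer time = 4.39 + 2.33, so 6.72 s.
Total = 900 × 6.72 = 6048 s = 1.68 hours.

1.68 hours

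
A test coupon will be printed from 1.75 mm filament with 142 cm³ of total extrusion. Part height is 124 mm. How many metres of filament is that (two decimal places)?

A = π r² = π × 0.875² = 2.4053 mm².
Length = 142 cm³ / 2.4053 mm² = 142000 / 2.4053 = 59036.29 mm = 59.04 m.

59.04 m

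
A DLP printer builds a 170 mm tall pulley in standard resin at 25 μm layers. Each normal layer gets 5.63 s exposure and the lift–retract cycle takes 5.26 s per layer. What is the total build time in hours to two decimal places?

20.57 hours

Layer count = ceil(170 / 0.025) = 6800.
Each layer takes = 5.63 + 5.26 = 10.89 s.
Build time: 6800 × 10.89 s = 74052 s, i.e. 20.57 hours.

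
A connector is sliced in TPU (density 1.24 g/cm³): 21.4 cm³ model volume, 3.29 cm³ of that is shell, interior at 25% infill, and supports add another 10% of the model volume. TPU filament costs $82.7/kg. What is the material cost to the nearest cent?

$1.02

Infill region: 21.4 − 3.29 → 18.11 cm³.
Infill deposited: 0.25 × 18.11 → 4.5275 cm³.
Support = 0.10 × 21.4 = 2.14 cm³.
Total extruded = 3.29 + 4.5275 + 2.14 = 9.9575 cm³.
Mass: 9.9575 × 1.24 → 12.3473 g.
Cost = 12.3473 g / 1000 × $82.7/kg = $1.02.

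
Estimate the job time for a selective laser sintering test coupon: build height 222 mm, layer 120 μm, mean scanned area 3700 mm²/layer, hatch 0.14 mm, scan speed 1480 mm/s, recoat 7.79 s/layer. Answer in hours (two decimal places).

13.18 hours

Number of layers: 222 / 0.12 → 1850 (rounded up).
Scan path per layer = 3700 / 0.14, so 26428.6 mm.
Laser time per layer: 26428.6 / 1480 → 17.8572 s.
Time per layer = 17.8572 + 7.79 = 25.6472 s.
Build time = 1850 × 25.6472 = 47447.32 s = 13.18 hours.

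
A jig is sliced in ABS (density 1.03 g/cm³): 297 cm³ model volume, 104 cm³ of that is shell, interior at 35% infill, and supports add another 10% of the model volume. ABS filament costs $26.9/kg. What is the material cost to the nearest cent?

$5.58

Infill region: 297 − 104 → 193 cm³.
Infill volume: 0.35 × 193 → 67.55 cm³.
Support: 0.10 × 297 → 29.7 cm³.
Total printed volume = 104 + 67.55 + 29.7, so 201.25 cm³.
Mass: 201.25 × 1.03 → 207.2875 g.
At $26.9/kg: 207.2875/1000 × 26.9 = $5.58.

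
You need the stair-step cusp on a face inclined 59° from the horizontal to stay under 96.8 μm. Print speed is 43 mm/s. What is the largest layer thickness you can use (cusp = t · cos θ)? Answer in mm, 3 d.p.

cos(59°) = 0.5150; t_max = 0.0968/0.5150 = 0.188 mm.

0.188 mm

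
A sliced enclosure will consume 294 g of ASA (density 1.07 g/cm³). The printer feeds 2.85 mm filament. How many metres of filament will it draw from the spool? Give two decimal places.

43.07 m

Extruded volume: 294/1.07 = 274.7664 cm³ (274766.4 mm³).
Filament cross-section = π × (2.85/2)² = 6.3794 mm².
Length = 274766.4 / 6.3794 = 43070.88 mm = 43.07 m.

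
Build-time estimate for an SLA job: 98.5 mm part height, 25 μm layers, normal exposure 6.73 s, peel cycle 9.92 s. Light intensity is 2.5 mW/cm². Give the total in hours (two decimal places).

Number of layers: 98.5 / 0.025 → 3940 (rounded up).
Each layer takes = 6.73 + 9.92, so 16.65 s.
Build time: 3940 × 16.65 s = 65601 s, i.e. 18.22 hours.

18.22 hours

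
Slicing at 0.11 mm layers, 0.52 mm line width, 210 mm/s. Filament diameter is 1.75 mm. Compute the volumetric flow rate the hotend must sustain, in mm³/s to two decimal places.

Bead cross-section: 0.11 × 0.52 → 0.0572 mm².
Q = v·A = 210 × 0.0572 = 12.01 mm³/s.

12.01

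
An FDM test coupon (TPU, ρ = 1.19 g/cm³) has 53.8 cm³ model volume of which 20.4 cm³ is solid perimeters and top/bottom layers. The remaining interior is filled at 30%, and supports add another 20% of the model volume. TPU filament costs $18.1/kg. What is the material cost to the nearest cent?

Interior volume = 53.8 − 20.4 = 33.4 cm³.
Infill deposited = 0.30 × 33.4 = 10.02 cm³.
Support: 0.20 × 53.8 → 10.76 cm³.
Total extruded = 20.4 + 10.02 + 10.76, so 41.18 cm³.
Mass: 41.18 × 1.19 → 49.0042 g.
At $18.1/kg: 49.0042/1000 × 18.1 = $0.89.

$0.89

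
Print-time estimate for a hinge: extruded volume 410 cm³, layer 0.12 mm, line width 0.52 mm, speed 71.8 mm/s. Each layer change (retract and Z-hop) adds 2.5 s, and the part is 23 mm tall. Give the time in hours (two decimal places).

Line area = 0.12 × 0.52, so 0.0624 mm².
Total extruded path = 410000/0.0624 = 6570512.8 mm.
Time extruding: 6570512.8 / 71.8 → 91511.3 s.
Layers = ⌈23/0.12⌉ = 192.
Layer-change overhead = 192 × 2.5 = 480 s.
Altogether 91511.3 + 480 = 91991.3 s, i.e. 25.55 hours.

25.55 hours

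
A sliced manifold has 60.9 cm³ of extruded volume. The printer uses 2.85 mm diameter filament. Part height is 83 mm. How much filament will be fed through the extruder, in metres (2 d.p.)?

Cross-section of 2.85 mm filament: π·(2.85/2)² = 6.3794 mm².
L = 60900 mm³ / 6.3794 mm² = 9546.35 mm, i.e. 9.55 m.

9.55 m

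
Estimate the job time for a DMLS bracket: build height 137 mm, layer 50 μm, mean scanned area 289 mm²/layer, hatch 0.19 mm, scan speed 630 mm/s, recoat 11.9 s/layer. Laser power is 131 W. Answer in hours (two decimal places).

Number of layers: 137 / 0.05 → 2740 (rounded up).
Scan path per layer = 289 / 0.19 = 1521.1 mm.
Per-layer scan time = 1521.1 / 630 = 2.4144 s.
Per-layer time = 2.4144 + 11.9, so 14.3144 s.
Total: 2740 × 14.3144 s = 39221.456 s → 10.89 hours.

10.89 hours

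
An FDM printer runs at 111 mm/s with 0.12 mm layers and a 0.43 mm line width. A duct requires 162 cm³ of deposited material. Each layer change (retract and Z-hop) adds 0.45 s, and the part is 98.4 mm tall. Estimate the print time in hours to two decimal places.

7.96 hours

Line area: 0.12 × 0.43 → 0.0516 mm².
Path length: 162000 mm³ / 0.0516 mm² → 3139534.9 mm.
Time extruding = 3139534.9 / 111, so 28284.1 s.
Layer count = ceil(98.4 / 0.12) = 820.
Z-hop total = 820 × 0.45, so 369 s.
Total = 28284.1 + 369 = 28653.1 s = 7.96 hours.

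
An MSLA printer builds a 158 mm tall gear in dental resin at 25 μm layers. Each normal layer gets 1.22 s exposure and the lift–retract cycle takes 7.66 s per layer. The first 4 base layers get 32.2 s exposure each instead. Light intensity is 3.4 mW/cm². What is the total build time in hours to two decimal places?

Layer count = ceil(158 / 0.025) = 6320.
Bottom layers = 4 × (32.2 + 7.66) = 159.44 s.
Remaining layers = 6316 × (1.22 + 7.66), so 56086.08 s.
Sum: 159.44 + 56086.08 = 56245.52 s → 15.62 hours.

15.62 hours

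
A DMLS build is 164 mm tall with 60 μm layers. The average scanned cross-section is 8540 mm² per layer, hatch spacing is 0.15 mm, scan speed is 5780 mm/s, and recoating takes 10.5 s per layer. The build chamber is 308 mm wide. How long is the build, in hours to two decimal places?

15.45 hours

Layer count = ceil(164 / 0.06) = 2734.
Per-layer scan distance = 8540 / 0.15 = 56933.3 mm.
Per-layer scan time = 56933.3 / 5780, so 9.8501 s.
Time per layer: 9.8501 + 10.5 → 20.3501 s.
Total: 2734 × 20.3501 s = 55637.1734 s → 15.45 hours.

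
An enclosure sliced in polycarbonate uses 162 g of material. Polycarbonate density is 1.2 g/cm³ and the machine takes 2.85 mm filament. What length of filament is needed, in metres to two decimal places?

21.16 m

Volume = 162 g / 1.2 g·cm⁻³ = 135 cm³ = 135000 mm³.
Filament cross-section = π × (2.85/2)² = 6.3794 mm².
L = V/A = 135000/6.3794 = 21161.86 mm → 21.16 m.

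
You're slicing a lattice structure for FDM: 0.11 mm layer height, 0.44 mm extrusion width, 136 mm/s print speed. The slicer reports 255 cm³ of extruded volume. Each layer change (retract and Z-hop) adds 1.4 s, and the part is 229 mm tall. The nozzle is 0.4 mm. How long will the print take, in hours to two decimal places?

Extrusion cross-section = 0.11 × 0.44 = 0.0484 mm².
Total extruded path = 255000/0.0484 = 5268595 mm.
Time extruding = 5268595 / 136, so 38739.7 s.
Number of layers: 229 / 0.11 → 2082 (rounded up).
Layer-change overhead: 2082 × 1.4 → 2914.8 s.
Total = 38739.7 + 2914.8 = 41654.5 s = 11.57 hours.

11.57 hours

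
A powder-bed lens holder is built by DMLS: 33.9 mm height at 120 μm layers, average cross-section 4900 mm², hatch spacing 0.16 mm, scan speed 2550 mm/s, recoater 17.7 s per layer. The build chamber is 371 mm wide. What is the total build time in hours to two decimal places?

2.34 hours

Layer count = ceil(33.9 / 0.12) = 283.
Hatch length per layer = 4900 / 0.16 = 30625 mm.
Per-layer scan time: 30625 / 2550 → 12.0098 s.
Per-layer time = 12.0098 + 17.7, so 29.7098 s.
Total: 283 × 29.7098 s = 8407.8734 s → 2.34 hours.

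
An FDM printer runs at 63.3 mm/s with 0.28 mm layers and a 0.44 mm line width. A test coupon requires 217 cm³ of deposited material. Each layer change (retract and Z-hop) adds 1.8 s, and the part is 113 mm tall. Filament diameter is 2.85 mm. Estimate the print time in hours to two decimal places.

Extrusion cross-section = 0.28 × 0.44, so 0.1232 mm².
Path length: 217000 mm³ / 0.1232 mm² → 1761363.6 mm.
Extrusion time: 1761363.6 / 63.3 → 27825.6 s.
Layer count = ceil(113 / 0.28) = 404.
Z-hop total = 404 × 1.8, so 727.2 s.
Altogether 27825.6 + 727.2 = 28552.8 s, i.e. 7.93 hours.

7.93 hours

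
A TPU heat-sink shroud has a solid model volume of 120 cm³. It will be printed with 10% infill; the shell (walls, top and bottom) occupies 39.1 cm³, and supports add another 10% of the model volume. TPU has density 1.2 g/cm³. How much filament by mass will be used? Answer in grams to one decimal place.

Infill region = 120 − 39.1, so 80.9 cm³.
Infill volume: 0.10 × 80.9 → 8.09 cm³.
Support = 0.10 × 120 = 12 cm³.
Total printed volume: 39.1 + 8.09 + 12 → 59.19 cm³.
Mass = 59.19 × 1.2 = 71.028 g.

71.0 g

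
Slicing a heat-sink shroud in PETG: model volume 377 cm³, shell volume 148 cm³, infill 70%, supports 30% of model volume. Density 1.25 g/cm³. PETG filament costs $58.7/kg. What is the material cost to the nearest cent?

Volume inside the shell = 377 − 148, so 229 cm³.
Infill deposited = 0.70 × 229, so 160.3 cm³.
Support = 0.30 × 377, so 113.1 cm³.
Total printed volume: 148 + 160.3 + 113.1 → 421.4 cm³.
Mass = 421.4 × 1.25 = 526.75 g.
At $58.7/kg: 526.75/1000 × 58.7 = $30.92.

$30.92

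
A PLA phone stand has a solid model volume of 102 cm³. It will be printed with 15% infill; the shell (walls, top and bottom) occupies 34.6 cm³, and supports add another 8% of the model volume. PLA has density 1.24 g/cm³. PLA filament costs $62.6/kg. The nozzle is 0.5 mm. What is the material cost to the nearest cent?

Infill region = 102 − 34.6, so 67.4 cm³.
Infill volume = 0.15 × 67.4 = 10.11 cm³.
Support = 0.08 × 102, so 8.16 cm³.
Total printed volume = 34.6 + 10.11 + 8.16 = 52.87 cm³.
Mass = 52.87 × 1.24, so 65.5588 g.
Cost = 65.5588 g / 1000 × $62.6/kg = $4.10.

$4.10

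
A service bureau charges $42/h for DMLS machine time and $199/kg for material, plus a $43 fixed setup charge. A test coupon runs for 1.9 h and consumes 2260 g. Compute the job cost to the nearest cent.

$572.54

Machine-time cost = 42 × 1.9, so $79.80.
Feedstock cost: 199 × 2260/1000 → $449.74.
Total = 79.80 + 449.74 + 43 = $572.54.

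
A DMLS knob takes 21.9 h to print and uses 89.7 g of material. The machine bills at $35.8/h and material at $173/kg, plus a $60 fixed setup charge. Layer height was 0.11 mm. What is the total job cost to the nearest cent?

Time charge = 35.8 × 21.9, so $784.02.
Material charge: 173 × 89.7/1000 → $15.5181.
Adding setup: 784.02 + 15.5181 + 60 → 859.5381 ≈ $859.54.

$859.54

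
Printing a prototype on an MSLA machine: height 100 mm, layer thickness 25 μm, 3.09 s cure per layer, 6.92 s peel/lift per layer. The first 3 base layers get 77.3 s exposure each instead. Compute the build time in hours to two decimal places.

Layers = ⌈100/0.025⌉ = 4000.
Bottom layers = 3 × (77.3 + 6.92) = 252.66 s.
Regular layers = 3997 × (3.09 + 6.92), so 40009.97 s.
Sum: 252.66 + 40009.97 = 40262.63 s → 11.18 hours.

11.18 hours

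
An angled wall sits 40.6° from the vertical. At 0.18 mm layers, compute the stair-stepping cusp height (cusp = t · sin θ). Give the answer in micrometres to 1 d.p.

117.1 μm

sin(40.6°) = 0.6508, so cusp = 0.18 × 0.6508 = 0.117144 mm → 117.1 μm.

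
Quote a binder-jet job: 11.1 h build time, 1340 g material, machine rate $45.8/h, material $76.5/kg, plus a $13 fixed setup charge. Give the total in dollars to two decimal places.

Time charge = 45.8 × 11.1, so $508.38.
Feedstock cost = 76.5 × 1340/1000 = $102.51.
Total = 508.38 + 102.51 + 13 = $623.89.

$623.89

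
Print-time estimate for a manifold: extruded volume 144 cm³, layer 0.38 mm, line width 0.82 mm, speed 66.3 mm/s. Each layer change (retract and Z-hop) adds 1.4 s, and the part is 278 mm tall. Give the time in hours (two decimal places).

Bead cross-section: 0.38 × 0.82 → 0.3116 mm².
Path length: 144000 mm³ / 0.3116 mm² → 462130.9 mm.
Time extruding: 462130.9 / 66.3 → 6970.3 s.
Layers = ⌈278/0.38⌉ = 732.
Z-hop total = 732 × 1.4 = 1024.8 s.
Altogether 6970.3 + 1024.8 = 7995.1 s, i.e. 2.22 hours.

2.22 hours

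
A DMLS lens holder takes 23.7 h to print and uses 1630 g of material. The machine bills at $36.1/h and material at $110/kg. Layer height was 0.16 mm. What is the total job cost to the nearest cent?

$1034.87

Time charge = 36.1 × 23.7 = $855.57.
Material cost = 110 × 1630/1000, so $179.30.
Total = 855.57 + 179.30 = $1034.87.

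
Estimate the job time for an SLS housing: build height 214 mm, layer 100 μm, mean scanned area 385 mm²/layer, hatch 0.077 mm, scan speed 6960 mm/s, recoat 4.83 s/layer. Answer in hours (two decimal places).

Number of layers: 214 / 0.1 → 2140 (rounded up).
Per-layer scan distance: 385 / 0.077 → 5000 mm.
Per-layer scan time = 5000 / 6960, so 0.7184 s.
Time per layer = 0.7184 + 4.83 = 5.5484 s.
Total: 2140 × 5.5484 s = 11873.576 s → 3.30 hours.

3.30 hours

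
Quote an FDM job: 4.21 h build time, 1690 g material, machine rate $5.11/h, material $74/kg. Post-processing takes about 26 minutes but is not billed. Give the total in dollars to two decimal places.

$146.57

Machine cost = 5.11 × 4.21 = $21.5131.
Feedstock cost: 74 × 1690/1000 → $125.06.
Job cost: 21.5131 + 125.06 = 146.5731 ≈ $146.57.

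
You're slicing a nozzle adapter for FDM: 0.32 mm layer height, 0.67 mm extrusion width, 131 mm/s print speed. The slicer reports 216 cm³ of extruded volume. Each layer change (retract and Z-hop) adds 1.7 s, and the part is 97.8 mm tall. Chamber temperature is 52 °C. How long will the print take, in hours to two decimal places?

Line area = 0.32 × 0.67, so 0.2144 mm².
Toolpath length = 216 cm³ / 0.2144 mm² = 216000 / 0.2144 = 1007462.7 mm.
Time extruding = 1007462.7 / 131, so 7690.6 s.
Layers = ⌈97.8/0.32⌉ = 306.
Layer-change overhead = 306 × 1.7, so 520.2 s.
Total = 7690.6 + 520.2 = 8210.8 s = 2.28 hours.

2.28 hours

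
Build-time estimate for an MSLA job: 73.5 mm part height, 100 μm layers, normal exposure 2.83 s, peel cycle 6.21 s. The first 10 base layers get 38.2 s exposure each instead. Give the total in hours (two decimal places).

1.94 hours

Layers = ⌈73.5/0.1⌉ = 735.
Base layers: 10 × (38.2 + 6.21) → 444.1 s.
Regular layers = 725 × (2.83 + 6.21) = 6554 s.
Sum: 444.1 + 6554 = 6998.1 s → 1.94 hours.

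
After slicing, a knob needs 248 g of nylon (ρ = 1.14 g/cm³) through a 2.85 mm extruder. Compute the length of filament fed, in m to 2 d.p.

34.10 m

Extruded volume: 248/1.14 = 217.5439 cm³ (217543.9 mm³).
A = π r² = π × 1.425² = 6.3794 mm².
Length = 217543.9 / 6.3794 = 34101 mm = 34.10 m.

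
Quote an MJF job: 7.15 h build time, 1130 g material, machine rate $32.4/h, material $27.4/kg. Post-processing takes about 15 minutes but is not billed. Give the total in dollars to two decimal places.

Machine cost = 32.4 × 7.15 = $231.66.
Feedstock cost = 27.4 × 1130/1000 = $30.962.
Total = 231.66 + 30.962 = 262.622 ≈ $262.62.

$262.62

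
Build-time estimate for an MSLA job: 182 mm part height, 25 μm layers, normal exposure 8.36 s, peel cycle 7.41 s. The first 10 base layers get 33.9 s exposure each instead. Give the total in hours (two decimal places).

31.96 hours

Number of layers: 182 / 0.025 → 7280 (rounded up).
Burn-in layers = 10 × (33.9 + 7.41) = 413.1 s.
Regular layers = 7270 × (8.36 + 7.41) = 114647.9 s.
Total = 413.1 + 114647.9 = 115061 s = 31.96 hours.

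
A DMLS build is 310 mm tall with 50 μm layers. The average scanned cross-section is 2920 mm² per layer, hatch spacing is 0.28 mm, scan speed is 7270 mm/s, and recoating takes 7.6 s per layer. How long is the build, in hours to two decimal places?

Number of layers: 310 / 0.05 → 6200 (rounded up).
Hatch length per layer = 2920 / 0.28 = 10428.6 mm.
Per-layer scan time = 10428.6 / 7270, so 1.4345 s.
Time per layer = 1.4345 + 7.6, so 9.0345 s.
Build time = 6200 × 9.0345 = 56013.9 s = 15.56 hours.

15.56 hours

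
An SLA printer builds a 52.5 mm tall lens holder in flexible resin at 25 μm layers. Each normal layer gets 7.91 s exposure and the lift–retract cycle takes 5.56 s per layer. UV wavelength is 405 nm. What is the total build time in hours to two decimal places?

7.86 hours

Layer count = ceil(52.5 / 0.025) = 2100.
Cycle time = 7.91 + 5.56, so 13.47 s.
Total = 2100 × 13.47 = 28287 s = 7.86 hours.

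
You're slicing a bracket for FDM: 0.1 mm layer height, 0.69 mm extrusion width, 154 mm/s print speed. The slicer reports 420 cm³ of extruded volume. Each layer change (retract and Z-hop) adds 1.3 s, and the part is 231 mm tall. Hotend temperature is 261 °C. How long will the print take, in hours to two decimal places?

Bead cross-section = 0.1 × 0.69 = 0.069 mm².
Toolpath length = 420 cm³ / 0.069 mm² = 420000 / 0.069 = 6086956.5 mm.
Print-move time = 6086956.5 / 154, so 39525.7 s.
Number of layers: 231 / 0.1 → 2310 (rounded up).
Layer-change overhead = 2310 × 1.3, so 3003 s.
Altogether 39525.7 + 3003 = 42528.7 s, i.e. 11.81 hours.

11.81 hours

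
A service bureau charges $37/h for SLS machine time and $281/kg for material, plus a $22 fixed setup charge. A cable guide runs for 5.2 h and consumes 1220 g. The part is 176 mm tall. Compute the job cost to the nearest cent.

Machine-time cost = 37 × 5.2, so $192.40.
Material cost: 281 × 1220/1000 → $342.82.
Adding setup: 192.40 + 342.82 + 22 → $557.22.

$557.22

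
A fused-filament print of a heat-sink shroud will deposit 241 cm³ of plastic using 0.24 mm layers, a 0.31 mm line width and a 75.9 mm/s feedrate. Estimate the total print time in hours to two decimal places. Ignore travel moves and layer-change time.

Extrusion cross-section = 0.24 × 0.31, so 0.0744 mm².
Path length: 241000 mm³ / 0.0744 mm² → 3239247.3 mm.
Extrusion time = 3239247.3 / 75.9, so 42677.8 s.
That's 42677.8 s → 11.85 hours.

11.85 hours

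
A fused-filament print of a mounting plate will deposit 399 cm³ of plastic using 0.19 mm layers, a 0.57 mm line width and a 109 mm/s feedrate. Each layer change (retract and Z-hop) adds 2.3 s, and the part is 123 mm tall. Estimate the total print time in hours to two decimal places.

9.80 hours

Line area: 0.19 × 0.57 → 0.1083 mm².
Toolpath length = 399 cm³ / 0.1083 mm² = 399000 / 0.1083 = 3684210.5 mm.
Time extruding: 3684210.5 / 109 → 33800.1 s.
Layers = ⌈123/0.19⌉ = 648.
Z-hop total: 648 × 2.3 → 1490.4 s.
Altogether 33800.1 + 1490.4 = 35290.5 s, i.e. 9.80 hours.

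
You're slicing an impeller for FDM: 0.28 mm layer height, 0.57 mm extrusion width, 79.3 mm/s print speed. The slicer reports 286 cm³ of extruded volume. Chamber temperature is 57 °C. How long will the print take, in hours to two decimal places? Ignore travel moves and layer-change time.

6.28 hours

Bead cross-section = 0.28 × 0.57 = 0.1596 mm².
Total extruded path = 286000/0.1596 = 1791979.9 mm.
Print-move time = 1791979.9 / 79.3 = 22597.5 s.
22597.5 s = 6.28 hours.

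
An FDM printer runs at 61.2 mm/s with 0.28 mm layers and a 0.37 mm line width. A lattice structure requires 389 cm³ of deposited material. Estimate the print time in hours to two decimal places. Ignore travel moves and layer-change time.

Extrusion cross-section: 0.28 × 0.37 → 0.1036 mm².
Toolpath length = 389 cm³ / 0.1036 mm² = 389000 / 0.1036 = 3754826.3 mm.
Extrusion time: 3754826.3 / 61.2 → 61353.4 s.
61353.4 s = 17.04 hours.

17.04 hours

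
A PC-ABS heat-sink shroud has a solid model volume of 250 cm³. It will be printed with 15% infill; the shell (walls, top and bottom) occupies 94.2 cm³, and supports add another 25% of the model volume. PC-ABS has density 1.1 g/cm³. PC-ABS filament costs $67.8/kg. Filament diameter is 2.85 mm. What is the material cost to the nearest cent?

Infill region = 250 − 94.2 = 155.8 cm³.
Infill volume = 0.15 × 155.8 = 23.37 cm³.
Support = 0.25 × 250 = 62.5 cm³.
Deposited volume = 94.2 + 23.37 + 62.5, so 180.07 cm³.
Mass = 180.07 × 1.1 = 198.077 g.
At $67.8/kg: 198.077/1000 × 67.8 = $13.43.

$13.43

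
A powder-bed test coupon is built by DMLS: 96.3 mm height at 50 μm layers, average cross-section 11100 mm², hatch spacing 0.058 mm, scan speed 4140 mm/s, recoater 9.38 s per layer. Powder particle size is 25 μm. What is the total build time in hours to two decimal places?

29.75 hours

Layers = ⌈96.3/0.05⌉ = 1926.
Per-layer scan distance: 11100 / 0.058 → 191379.3 mm.
Laser time per layer = 191379.3 / 4140 = 46.2269 s.
Layer cycle: 46.2269 + 9.38 → 55.6069 s.
Total: 1926 × 55.6069 s = 107098.8894 s → 29.75 hours.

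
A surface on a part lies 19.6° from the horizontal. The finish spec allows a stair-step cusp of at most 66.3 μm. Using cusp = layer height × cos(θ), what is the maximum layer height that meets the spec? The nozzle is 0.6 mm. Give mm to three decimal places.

0.070 mm

t = h_c / cos θ = 0.0663 / 0.9421 = 0.070 mm.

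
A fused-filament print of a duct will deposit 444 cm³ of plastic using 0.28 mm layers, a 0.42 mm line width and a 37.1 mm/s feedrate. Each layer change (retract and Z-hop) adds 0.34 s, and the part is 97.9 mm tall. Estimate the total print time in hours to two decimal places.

Bead cross-section = 0.28 × 0.42 = 0.1176 mm².
Toolpath length = 444 cm³ / 0.1176 mm² = 444000 / 0.1176 = 3775510.2 mm.
Extrusion time = 3775510.2 / 37.1, so 101765.8 s.
Layer count = ceil(97.9 / 0.28) = 350.
Non-print overhead = 350 × 0.34, so 119 s.
Altogether 101765.8 + 119 = 101884.8 s, i.e. 28.30 hours.

28.30 hours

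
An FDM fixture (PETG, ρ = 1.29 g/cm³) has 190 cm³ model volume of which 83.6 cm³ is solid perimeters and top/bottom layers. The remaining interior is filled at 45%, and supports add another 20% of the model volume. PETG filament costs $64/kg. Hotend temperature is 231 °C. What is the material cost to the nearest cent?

$13.99

Volume inside the shell: 190 − 83.6 → 106.4 cm³.
Infill deposited: 0.45 × 106.4 → 47.88 cm³.
Support: 0.20 × 190 → 38 cm³.
Deposited volume = 83.6 + 47.88 + 38 = 169.48 cm³.
Mass: 169.48 × 1.29 → 218.6292 g.
At $64/kg: 218.6292/1000 × 64 = $13.99.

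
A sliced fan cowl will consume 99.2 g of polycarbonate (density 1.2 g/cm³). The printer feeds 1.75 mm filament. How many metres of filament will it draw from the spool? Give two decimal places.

34.37 m

Extruded volume: 99.2/1.2 = 82.6667 cm³ (82666.7 mm³).
Filament cross-section = π × (1.75/2)² = 2.4053 mm².
L = V/A = 82666.7/2.4053 = 34368.56 mm → 34.37 m.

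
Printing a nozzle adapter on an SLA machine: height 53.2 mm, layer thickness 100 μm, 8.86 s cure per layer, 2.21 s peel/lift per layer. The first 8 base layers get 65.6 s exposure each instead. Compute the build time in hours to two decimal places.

1.76 hours

Layers = ⌈53.2/0.1⌉ = 532.
Bottom layers: 8 × (65.6 + 2.21) → 542.48 s.
Normal layers = 524 × (8.86 + 2.21) = 5800.68 s.
Total = 542.48 + 5800.68 = 6343.16 s = 1.76 hours.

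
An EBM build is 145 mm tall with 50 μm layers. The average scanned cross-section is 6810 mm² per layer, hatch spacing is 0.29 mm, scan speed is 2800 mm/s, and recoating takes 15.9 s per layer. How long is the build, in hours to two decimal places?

Layer count = ceil(145 / 0.05) = 2900.
Scan path per layer = 6810 / 0.29 = 23482.8 mm.
Scan time per layer = 23482.8 / 2800 = 8.3867 s.
Time per layer = 8.3867 + 15.9, so 24.2867 s.
Total: 2900 × 24.2867 s = 70431.43 s → 19.56 hours.

19.56 hours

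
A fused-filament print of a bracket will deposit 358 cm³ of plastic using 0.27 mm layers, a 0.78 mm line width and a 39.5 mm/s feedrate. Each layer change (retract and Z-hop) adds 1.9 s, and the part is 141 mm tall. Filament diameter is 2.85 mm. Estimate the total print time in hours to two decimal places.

Bead cross-section = 0.27 × 0.78 = 0.2106 mm².
Total extruded path = 358000/0.2106 = 1699905 mm.
Print-move time = 1699905 / 39.5 = 43035.6 s.
Layer count = ceil(141 / 0.27) = 523.
Z-hop total = 523 × 1.9, so 993.7 s.
Altogether 43035.6 + 993.7 = 44029.3 s, i.e. 12.23 hours.

12.23 hours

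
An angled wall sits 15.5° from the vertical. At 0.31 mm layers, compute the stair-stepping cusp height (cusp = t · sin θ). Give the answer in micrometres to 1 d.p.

82.8 μm

h_c = t·sin θ = 0.31 × 0.2672 = 0.082832 mm (82.8 μm).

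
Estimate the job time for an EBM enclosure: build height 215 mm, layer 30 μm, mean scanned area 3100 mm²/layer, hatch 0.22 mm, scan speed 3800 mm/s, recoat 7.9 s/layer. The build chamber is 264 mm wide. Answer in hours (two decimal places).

23.11 hours

Layer count = ceil(215 / 0.03) = 7167.
Hatch length per layer = 3100 / 0.22, so 14090.9 mm.
Scan time per layer = 14090.9 / 3800, so 3.7081 s.
Time per layer = 3.7081 + 7.9, so 11.6081 s.
Build time = 7167 × 11.6081 = 83195.2527 s = 23.11 hours.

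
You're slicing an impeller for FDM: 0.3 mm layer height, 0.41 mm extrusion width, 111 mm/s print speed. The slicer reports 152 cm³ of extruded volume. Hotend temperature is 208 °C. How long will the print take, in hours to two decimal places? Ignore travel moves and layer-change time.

Bead cross-section = 0.3 × 0.41 = 0.123 mm².
Total extruded path = 152000/0.123 = 1235772.4 mm.
Time extruding = 1235772.4 / 111 = 11133.1 s.
11133.1 s = 3.09 hours.

3.09 hours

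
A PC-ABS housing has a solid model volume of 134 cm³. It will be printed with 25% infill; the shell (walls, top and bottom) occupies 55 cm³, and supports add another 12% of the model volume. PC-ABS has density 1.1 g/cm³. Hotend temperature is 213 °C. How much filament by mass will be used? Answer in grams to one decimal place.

Volume inside the shell = 134 − 55 = 79 cm³.
Infill deposited = 0.25 × 79, so 19.75 cm³.
Support: 0.12 × 134 → 16.08 cm³.
Total printed volume = 55 + 19.75 + 16.08, so 90.83 cm³.
Mass: 90.83 × 1.1 → 99.913 g.

99.9 g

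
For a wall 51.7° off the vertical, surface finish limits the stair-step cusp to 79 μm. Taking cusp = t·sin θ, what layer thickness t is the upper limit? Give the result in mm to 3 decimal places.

0.101 mm

Layer height = cusp / sin(51.7°) = 0.079 / 0.7848 = 0.101 mm.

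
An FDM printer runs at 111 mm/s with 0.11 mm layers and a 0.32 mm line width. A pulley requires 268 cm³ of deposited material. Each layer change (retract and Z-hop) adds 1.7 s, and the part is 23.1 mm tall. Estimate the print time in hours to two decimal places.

19.15 hours

Line area = 0.11 × 0.32, so 0.0352 mm².
Path length: 268000 mm³ / 0.0352 mm² → 7613636.4 mm.
Extrusion time: 7613636.4 / 111 → 68591.3 s.
Number of layers: 23.1 / 0.11 → 210 (rounded up).
Non-print overhead: 210 × 1.7 → 357 s.
Total = 68591.3 + 357 = 68948.3 s = 19.15 hours.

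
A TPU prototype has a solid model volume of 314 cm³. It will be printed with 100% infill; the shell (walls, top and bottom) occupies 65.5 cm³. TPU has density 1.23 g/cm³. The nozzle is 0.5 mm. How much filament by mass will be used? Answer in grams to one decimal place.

386.2 g

Volume inside the shell: 314 − 65.5 → 248.5 cm³.
Infill deposited: 1.00 × 248.5 → 248.5 cm³.
Deposited volume: 65.5 + 248.5 → 314 cm³.
Mass: 314 × 1.23 → 386.22 g.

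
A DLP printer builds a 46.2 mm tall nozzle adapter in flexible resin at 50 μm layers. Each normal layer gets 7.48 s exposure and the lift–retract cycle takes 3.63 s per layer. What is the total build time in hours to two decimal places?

2.85 hours

Layer count = ceil(46.2 / 0.05) = 924.
Per-layer time: 7.48 + 3.63 → 11.11 s.
Build time: 924 × 11.11 s = 10265.64 s, i.e. 2.85 hours.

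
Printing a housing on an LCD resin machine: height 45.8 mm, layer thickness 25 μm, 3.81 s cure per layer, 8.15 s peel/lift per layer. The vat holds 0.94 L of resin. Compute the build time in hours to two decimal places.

Number of layers: 45.8 / 0.025 → 1832 (rounded up).
Cycle time = 3.81 + 8.15, so 11.96 s.
Total = 1832 × 11.96 = 21910.72 s = 6.09 hours.

6.09 hours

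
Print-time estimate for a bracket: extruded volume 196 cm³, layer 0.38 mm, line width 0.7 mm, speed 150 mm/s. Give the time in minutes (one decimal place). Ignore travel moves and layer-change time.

81.9 minutes

Bead cross-section = 0.38 × 0.7, so 0.266 mm².
Toolpath length = 196 cm³ / 0.266 mm² = 196000 / 0.266 = 736842.1 mm.
Print-move time: 736842.1 / 150 → 4912.3 s.
That's 4912.3 s → 81.9 minutes.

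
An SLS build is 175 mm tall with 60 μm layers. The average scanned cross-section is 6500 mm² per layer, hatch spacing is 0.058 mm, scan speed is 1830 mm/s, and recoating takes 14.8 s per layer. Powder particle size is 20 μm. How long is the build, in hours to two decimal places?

61.61 hours

Layers = ⌈175/0.06⌉ = 2917.
Per-layer scan distance = 6500 / 0.058, so 112069 mm.
Laser time per layer: 112069 / 1830 → 61.2399 s.
Time per layer = 61.2399 + 14.8, so 76.0399 s.
Total: 2917 × 76.0399 s = 221808.3883 s → 61.61 hours.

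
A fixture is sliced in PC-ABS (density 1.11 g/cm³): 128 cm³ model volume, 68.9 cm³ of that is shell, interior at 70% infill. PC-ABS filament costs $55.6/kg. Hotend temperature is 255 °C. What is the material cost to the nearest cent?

Infill region: 128 − 68.9 → 59.1 cm³.
Deposited infill: 0.70 × 59.1 → 41.37 cm³.
Total extruded: 68.9 + 41.37 → 110.27 cm³.
Mass = 110.27 × 1.11, so 122.3997 g.
At $55.6/kg: 122.3997/1000 × 55.6 = $6.81.

$6.81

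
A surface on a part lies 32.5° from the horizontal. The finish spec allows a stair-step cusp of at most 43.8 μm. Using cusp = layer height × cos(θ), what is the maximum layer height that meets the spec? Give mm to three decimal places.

0.052 mm

t = h_c / cos θ = 0.0438 / 0.8434 = 0.052 mm.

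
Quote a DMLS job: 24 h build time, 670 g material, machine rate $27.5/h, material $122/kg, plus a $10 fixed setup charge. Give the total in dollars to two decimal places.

Machine-time cost = 27.5 × 24 = $660.00.
Material charge: 122 × 670/1000 → $81.74.
Total = 660.00 + 81.74 + 10 = $751.74.

$751.74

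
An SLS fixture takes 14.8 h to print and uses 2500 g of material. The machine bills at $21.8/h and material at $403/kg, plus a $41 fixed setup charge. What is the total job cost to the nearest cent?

$1371.14

Machine cost = 21.8 × 14.8 = $322.64.
Feedstock cost = 403 × 2500/1000 = $1007.50.
Total = 322.64 + 1007.50 + 41 = $1371.14.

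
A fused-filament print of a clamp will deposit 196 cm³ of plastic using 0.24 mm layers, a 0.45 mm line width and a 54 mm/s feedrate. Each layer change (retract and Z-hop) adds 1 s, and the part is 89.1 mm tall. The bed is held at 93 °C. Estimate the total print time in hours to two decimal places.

Bead cross-section: 0.24 × 0.45 → 0.108 mm².
Toolpath length = 196 cm³ / 0.108 mm² = 196000 / 0.108 = 1814814.8 mm.
Extrusion time: 1814814.8 / 54 → 33607.7 s.
Layer count = ceil(89.1 / 0.24) = 372.
Layer-change overhead = 372 × 1, so 372 s.
Total = 33607.7 + 372 = 33979.7 s = 9.44 hours.

9.44 hours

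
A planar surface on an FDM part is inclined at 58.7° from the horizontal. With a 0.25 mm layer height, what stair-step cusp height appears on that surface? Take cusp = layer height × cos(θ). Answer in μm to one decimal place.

h_c = t·cos θ = 0.25 × 0.5195 = 0.129875 mm (129.9 μm).

129.9 μm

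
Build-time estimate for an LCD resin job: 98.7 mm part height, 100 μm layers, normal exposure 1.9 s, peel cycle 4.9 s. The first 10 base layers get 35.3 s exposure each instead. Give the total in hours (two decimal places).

Layers = ⌈98.7/0.1⌉ = 987.
Base layers = 10 × (35.3 + 4.9) = 402 s.
Remaining layers = 977 × (1.9 + 4.9), so 6643.6 s.
Sum: 402 + 6643.6 = 7045.6 s → 1.96 hours.

1.96 hours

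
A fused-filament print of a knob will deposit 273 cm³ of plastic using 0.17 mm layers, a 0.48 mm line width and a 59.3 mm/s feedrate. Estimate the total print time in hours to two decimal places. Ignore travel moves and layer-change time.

Line area = 0.17 × 0.48 = 0.0816 mm².
Path length: 273000 mm³ / 0.0816 mm² → 3345588.2 mm.
Print-move time = 3345588.2 / 59.3, so 56418 s.
56418 s = 15.67 hours.

15.67 hours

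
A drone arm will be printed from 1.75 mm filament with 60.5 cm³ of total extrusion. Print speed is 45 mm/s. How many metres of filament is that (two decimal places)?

A = π r² = π × 0.875² = 2.4053 mm².
L = 60500 mm³ / 2.4053 mm² = 25152.79 mm, i.e. 25.15 m.

25.15 m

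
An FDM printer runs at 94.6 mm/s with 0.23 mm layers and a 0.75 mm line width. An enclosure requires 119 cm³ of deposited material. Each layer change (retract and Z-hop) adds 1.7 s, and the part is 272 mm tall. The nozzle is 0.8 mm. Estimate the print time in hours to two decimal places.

2.58 hours

Extrusion cross-section: 0.23 × 0.75 → 0.1725 mm².
Total extruded path = 119000/0.1725 = 689855.1 mm.
Time extruding = 689855.1 / 94.6 = 7292.3 s.
Layers = ⌈272/0.23⌉ = 1183.
Non-print overhead: 1183 × 1.7 → 2011.1 s.
Altogether 7292.3 + 2011.1 = 9303.4 s, i.e. 2.58 hours.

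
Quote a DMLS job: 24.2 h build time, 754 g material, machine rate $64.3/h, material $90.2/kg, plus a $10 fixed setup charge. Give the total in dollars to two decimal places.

$1634.07

Machine-time cost = 64.3 × 24.2, so $1556.06.
Material cost = 90.2 × 754/1000, so $68.0108.
Adding setup: 1556.06 + 68.0108 + 10 → 1634.0708 ≈ $1634.07.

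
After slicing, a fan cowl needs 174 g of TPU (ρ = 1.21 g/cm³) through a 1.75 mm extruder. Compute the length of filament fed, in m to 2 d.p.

Volume = 174 g / 1.21 g·cm⁻³ = 143.8017 cm³ = 143801.7 mm³.
Cross-section of 1.75 mm filament: π·(1.75/2)² = 2.4053 mm².
Length = 143801.7 / 2.4053 = 59785.35 mm = 59.79 m.

59.79 m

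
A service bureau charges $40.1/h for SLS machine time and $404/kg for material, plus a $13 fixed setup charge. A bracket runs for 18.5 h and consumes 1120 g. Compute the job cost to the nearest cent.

Machine cost: 40.1 × 18.5 → $741.85.
Material cost: 404 × 1120/1000 → $452.48.
Adding setup: 741.85 + 452.48 + 13 → $1207.33.

$1207.33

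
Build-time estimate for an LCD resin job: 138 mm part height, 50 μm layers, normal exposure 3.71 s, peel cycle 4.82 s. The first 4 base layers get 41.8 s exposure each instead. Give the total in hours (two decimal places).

6.58 hours

Layers = ⌈138/0.05⌉ = 2760.
Base layers: 4 × (41.8 + 4.82) → 186.48 s.
Remaining layers: 2756 × (3.71 + 4.82) → 23508.68 s.
Total = 186.48 + 23508.68 = 23695.16 s = 6.58 hours.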